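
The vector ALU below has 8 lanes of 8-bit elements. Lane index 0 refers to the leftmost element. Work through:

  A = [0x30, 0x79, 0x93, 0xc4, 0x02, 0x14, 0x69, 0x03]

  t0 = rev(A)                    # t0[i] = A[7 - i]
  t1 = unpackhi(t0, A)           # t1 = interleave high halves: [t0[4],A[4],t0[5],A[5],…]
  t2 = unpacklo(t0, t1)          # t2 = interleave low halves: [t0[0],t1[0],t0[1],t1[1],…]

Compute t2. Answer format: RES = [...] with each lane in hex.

RES = [ 0x03  0xc4  0x69  0x02  0x14  0x93  0x02  0x14 ]

t0 = [0x03, 0x69, 0x14, 0x02, 0xc4, 0x93, 0x79, 0x30]
t1 = [0xc4, 0x02, 0x93, 0x14, 0x79, 0x69, 0x30, 0x03]
t2 = [0x03, 0xc4, 0x69, 0x02, 0x14, 0x93, 0x02, 0x14]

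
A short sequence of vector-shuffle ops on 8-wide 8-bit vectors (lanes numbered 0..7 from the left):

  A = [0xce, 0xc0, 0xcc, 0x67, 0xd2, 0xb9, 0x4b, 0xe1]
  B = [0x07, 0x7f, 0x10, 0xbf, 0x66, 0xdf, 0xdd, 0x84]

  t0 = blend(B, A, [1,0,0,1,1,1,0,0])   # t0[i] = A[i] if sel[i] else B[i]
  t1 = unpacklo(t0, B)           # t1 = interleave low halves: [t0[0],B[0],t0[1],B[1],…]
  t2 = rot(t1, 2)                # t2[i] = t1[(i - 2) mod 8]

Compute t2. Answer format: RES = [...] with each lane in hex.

t0 = [0xce, 0x7f, 0x10, 0x67, 0xd2, 0xb9, 0xdd, 0x84]
t1 = [0xce, 0x07, 0x7f, 0x7f, 0x10, 0x10, 0x67, 0xbf]
t2 = [0x67, 0xbf, 0xce, 0x07, 0x7f, 0x7f, 0x10, 0x10]

RES = [0x67, 0xbf, 0xce, 0x07, 0x7f, 0x7f, 0x10, 0x10]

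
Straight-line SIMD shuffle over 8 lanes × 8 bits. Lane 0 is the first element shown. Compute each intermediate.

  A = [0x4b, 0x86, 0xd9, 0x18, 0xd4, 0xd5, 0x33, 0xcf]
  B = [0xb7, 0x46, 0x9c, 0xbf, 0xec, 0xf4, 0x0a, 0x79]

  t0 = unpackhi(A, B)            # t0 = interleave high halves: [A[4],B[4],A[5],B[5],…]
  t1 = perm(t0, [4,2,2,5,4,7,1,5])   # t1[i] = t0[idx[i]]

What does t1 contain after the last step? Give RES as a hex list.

  t0: d4 ec d5 f4 33 0a cf 79
  t1: 33 d5 d5 0a 33 79 ec 0a

RES = [0x33, 0xd5, 0xd5, 0x0a, 0x33, 0x79, 0xec, 0x0a]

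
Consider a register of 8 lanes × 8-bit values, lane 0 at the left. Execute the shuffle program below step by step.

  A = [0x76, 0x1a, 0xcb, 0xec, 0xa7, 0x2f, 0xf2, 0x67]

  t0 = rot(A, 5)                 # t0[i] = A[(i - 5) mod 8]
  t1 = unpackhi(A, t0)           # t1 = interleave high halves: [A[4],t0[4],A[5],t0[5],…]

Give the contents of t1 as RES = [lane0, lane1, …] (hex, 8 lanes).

t0 = [0xec, 0xa7, 0x2f, 0xf2, 0x67, 0x76, 0x1a, 0xcb]
t1 = [0xa7, 0x67, 0x2f, 0x76, 0xf2, 0x1a, 0x67, 0xcb]

RES = [0xa7, 0x67, 0x2f, 0x76, 0xf2, 0x1a, 0x67, 0xcb]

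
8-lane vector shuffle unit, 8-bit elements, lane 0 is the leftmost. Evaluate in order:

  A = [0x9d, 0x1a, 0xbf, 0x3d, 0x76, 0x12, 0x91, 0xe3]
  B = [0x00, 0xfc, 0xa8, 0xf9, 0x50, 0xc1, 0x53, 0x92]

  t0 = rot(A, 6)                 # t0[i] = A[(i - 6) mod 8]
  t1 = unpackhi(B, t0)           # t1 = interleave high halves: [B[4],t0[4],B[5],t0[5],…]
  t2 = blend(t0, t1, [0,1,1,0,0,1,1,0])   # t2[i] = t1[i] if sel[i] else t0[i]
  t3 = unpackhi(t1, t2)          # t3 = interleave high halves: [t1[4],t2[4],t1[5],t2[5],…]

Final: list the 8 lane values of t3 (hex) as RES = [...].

RES = [0x53, 0x91, 0x9d, 0x9d, 0x92, 0x92, 0x1a, 0x1a]

t0 = [0xbf, 0x3d, 0x76, 0x12, 0x91, 0xe3, 0x9d, 0x1a]
t1 = [0x50, 0x91, 0xc1, 0xe3, 0x53, 0x9d, 0x92, 0x1a]
t2 = [0xbf, 0x91, 0xc1, 0x12, 0x91, 0x9d, 0x92, 0x1a]
t3 = [0x53, 0x91, 0x9d, 0x9d, 0x92, 0x92, 0x1a, 0x1a]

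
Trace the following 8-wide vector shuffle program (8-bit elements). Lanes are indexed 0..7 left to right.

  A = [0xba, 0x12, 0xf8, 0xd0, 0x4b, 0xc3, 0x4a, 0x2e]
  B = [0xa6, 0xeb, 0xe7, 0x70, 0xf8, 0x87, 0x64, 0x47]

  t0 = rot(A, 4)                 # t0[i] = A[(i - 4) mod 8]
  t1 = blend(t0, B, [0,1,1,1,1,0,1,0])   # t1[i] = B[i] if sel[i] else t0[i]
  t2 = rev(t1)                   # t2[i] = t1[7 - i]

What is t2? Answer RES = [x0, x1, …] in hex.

RES = [0xd0, 0x64, 0x12, 0xf8, 0x70, 0xe7, 0xeb, 0x4b]

→ t0 |4b|c3|4a|2e|ba|12|f8|d0|
→ t1 |4b|eb|e7|70|f8|12|64|d0|
→ t2 |d0|64|12|f8|70|e7|eb|4b|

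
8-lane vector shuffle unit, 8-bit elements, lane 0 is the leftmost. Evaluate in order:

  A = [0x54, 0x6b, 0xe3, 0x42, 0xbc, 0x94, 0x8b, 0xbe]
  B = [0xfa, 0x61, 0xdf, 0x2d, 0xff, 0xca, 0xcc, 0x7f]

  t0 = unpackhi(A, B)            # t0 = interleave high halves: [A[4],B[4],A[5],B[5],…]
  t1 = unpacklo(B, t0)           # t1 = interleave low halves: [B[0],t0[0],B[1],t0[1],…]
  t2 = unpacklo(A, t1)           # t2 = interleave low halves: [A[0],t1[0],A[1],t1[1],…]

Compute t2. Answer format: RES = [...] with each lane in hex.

RES = [ 0x54  0xfa  0x6b  0xbc  0xe3  0x61  0x42  0xff ]

  t0: bc ff 94 ca 8b cc be 7f
  t1: fa bc 61 ff df 94 2d ca
  t2: 54 fa 6b bc e3 61 42 ff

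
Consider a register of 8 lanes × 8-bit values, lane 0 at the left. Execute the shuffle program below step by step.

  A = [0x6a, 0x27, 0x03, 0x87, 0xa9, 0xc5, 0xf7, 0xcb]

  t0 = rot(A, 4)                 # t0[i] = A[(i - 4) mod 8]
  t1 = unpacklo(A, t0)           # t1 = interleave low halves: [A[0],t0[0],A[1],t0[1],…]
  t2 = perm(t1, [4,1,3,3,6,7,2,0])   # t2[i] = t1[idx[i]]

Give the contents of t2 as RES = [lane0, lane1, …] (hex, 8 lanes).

t0 = [0xa9, 0xc5, 0xf7, 0xcb, 0x6a, 0x27, 0x03, 0x87]
t1 = [0x6a, 0xa9, 0x27, 0xc5, 0x03, 0xf7, 0x87, 0xcb]
t2 = [0x03, 0xa9, 0xc5, 0xc5, 0x87, 0xcb, 0x27, 0x6a]

RES = [ 0x03  0xa9  0xc5  0xc5  0x87  0xcb  0x27  0x6a ]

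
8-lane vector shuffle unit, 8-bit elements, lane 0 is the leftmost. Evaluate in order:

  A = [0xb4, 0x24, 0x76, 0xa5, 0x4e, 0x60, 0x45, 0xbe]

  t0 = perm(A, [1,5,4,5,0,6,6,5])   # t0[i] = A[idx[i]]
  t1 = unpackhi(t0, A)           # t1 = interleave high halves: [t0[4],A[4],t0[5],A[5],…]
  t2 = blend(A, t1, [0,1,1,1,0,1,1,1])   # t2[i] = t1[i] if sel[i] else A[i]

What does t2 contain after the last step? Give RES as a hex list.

RES = [ 0xb4  0x4e  0x45  0x60  0x4e  0x45  0x60  0xbe ]

→ t0 |24|60|4e|60|b4|45|45|60|
→ t1 |b4|4e|45|60|45|45|60|be|
→ t2 |b4|4e|45|60|4e|45|60|be|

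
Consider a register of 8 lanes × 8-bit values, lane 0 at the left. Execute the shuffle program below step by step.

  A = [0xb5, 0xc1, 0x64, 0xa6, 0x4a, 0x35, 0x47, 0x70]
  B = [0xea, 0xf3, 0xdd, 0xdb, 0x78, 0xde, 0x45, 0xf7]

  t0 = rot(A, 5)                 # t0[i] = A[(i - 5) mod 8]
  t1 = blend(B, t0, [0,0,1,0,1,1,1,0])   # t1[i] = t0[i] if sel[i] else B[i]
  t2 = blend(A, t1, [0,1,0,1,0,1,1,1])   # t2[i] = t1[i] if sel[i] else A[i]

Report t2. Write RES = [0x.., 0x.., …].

t0 = [0xa6, 0x4a, 0x35, 0x47, 0x70, 0xb5, 0xc1, 0x64]
t1 = [0xea, 0xf3, 0x35, 0xdb, 0x70, 0xb5, 0xc1, 0xf7]
t2 = [0xb5, 0xf3, 0x64, 0xdb, 0x4a, 0xb5, 0xc1, 0xf7]

RES = [ 0xb5  0xf3  0x64  0xdb  0x4a  0xb5  0xc1  0xf7 ]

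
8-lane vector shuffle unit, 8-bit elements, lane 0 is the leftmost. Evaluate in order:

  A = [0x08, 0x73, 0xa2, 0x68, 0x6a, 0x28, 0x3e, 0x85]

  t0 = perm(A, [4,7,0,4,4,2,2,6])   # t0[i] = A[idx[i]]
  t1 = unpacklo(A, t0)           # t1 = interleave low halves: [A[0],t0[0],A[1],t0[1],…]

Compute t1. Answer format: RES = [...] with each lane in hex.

RES = [ 0x08  0x6a  0x73  0x85  0xa2  0x08  0x68  0x6a ]

  t0: 6a 85 08 6a 6a a2 a2 3e
  t1: 08 6a 73 85 a2 08 68 6a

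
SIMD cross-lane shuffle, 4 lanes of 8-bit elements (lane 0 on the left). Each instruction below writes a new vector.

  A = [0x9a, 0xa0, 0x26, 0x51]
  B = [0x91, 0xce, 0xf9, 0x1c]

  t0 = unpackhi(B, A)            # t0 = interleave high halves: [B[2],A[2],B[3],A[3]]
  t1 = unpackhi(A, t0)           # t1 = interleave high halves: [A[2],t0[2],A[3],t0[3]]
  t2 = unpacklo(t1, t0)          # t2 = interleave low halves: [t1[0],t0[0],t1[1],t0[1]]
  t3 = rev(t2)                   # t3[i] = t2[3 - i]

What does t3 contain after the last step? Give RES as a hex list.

RES = [0x26, 0x1c, 0xf9, 0x26]

  t0: f9 26 1c 51
  t1: 26 1c 51 51
  t2: 26 f9 1c 26
  t3: 26 1c f9 26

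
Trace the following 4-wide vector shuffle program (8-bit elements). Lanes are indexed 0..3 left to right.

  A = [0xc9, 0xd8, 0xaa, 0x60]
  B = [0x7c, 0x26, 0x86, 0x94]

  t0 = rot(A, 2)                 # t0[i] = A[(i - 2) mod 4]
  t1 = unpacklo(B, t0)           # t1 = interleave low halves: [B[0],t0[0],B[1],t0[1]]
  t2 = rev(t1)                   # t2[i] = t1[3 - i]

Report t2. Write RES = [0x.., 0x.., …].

t0 = [0xaa, 0x60, 0xc9, 0xd8]
t1 = [0x7c, 0xaa, 0x26, 0x60]
t2 = [0x60, 0x26, 0xaa, 0x7c]

RES = [0x60, 0x26, 0xaa, 0x7c]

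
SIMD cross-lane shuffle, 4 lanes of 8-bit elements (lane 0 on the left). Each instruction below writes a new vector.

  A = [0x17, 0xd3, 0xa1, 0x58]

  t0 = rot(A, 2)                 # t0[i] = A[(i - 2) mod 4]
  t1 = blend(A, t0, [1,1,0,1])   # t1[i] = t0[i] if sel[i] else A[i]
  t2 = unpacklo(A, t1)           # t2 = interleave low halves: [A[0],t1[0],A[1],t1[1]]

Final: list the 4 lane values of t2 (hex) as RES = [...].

RES = [0x17, 0xa1, 0xd3, 0x58]

  t0: a1 58 17 d3
  t1: a1 58 a1 d3
  t2: 17 a1 d3 58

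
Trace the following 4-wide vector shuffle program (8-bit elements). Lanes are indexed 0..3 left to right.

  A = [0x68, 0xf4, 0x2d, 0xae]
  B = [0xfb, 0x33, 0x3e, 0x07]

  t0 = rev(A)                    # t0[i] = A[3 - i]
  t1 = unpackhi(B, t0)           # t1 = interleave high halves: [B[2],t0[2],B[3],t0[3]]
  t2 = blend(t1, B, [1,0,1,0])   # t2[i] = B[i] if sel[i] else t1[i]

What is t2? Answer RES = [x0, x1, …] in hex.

→ t0 |ae|2d|f4|68|
→ t1 |3e|f4|07|68|
→ t2 |fb|f4|3e|68|

RES = [ 0xfb  0xf4  0x3e  0x68 ]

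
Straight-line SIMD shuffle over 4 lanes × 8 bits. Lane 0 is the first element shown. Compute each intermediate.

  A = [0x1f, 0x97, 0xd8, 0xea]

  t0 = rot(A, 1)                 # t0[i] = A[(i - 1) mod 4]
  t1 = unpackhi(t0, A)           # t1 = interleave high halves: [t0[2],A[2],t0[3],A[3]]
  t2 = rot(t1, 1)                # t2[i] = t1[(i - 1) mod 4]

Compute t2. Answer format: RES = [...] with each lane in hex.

RES = [0xea, 0x97, 0xd8, 0xd8]

  t0: ea 1f 97 d8
  t1: 97 d8 d8 ea
  t2: ea 97 d8 d8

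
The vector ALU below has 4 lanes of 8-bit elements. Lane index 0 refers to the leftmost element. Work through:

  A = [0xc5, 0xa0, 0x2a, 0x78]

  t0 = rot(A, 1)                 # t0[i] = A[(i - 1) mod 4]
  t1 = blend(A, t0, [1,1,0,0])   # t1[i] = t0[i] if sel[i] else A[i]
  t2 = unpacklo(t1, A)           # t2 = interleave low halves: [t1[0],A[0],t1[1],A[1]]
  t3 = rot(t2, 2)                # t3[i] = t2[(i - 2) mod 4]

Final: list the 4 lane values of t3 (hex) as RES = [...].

RES = [ 0xc5  0xa0  0x78  0xc5 ]

t0 = [0x78, 0xc5, 0xa0, 0x2a]
t1 = [0x78, 0xc5, 0x2a, 0x78]
t2 = [0x78, 0xc5, 0xc5, 0xa0]
t3 = [0xc5, 0xa0, 0x78, 0xc5]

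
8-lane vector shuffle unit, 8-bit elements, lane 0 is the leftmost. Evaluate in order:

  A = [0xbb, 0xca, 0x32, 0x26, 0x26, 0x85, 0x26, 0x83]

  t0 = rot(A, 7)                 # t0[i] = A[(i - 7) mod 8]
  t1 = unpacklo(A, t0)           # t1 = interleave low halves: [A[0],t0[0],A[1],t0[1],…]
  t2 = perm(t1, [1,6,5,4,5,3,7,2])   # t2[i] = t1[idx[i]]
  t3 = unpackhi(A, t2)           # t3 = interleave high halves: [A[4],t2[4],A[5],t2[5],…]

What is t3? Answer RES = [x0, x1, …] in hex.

RES = [0x26, 0x26, 0x85, 0x32, 0x26, 0x26, 0x83, 0xca]

t0 = [0xca, 0x32, 0x26, 0x26, 0x85, 0x26, 0x83, 0xbb]
t1 = [0xbb, 0xca, 0xca, 0x32, 0x32, 0x26, 0x26, 0x26]
t2 = [0xca, 0x26, 0x26, 0x32, 0x26, 0x32, 0x26, 0xca]
t3 = [0x26, 0x26, 0x85, 0x32, 0x26, 0x26, 0x83, 0xca]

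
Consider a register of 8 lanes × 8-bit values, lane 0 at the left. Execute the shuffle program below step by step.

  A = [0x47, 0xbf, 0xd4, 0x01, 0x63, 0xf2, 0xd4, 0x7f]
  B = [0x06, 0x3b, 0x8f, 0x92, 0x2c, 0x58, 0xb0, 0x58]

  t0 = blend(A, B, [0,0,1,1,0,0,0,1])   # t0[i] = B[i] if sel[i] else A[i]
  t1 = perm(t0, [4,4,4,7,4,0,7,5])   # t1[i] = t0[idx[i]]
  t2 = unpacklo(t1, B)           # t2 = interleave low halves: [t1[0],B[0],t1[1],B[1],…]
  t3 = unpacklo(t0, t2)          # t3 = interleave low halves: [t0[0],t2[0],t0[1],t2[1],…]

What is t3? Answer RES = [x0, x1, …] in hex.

  t0: 47 bf 8f 92 63 f2 d4 58
  t1: 63 63 63 58 63 47 58 f2
  t2: 63 06 63 3b 63 8f 58 92
  t3: 47 63 bf 06 8f 63 92 3b

RES = [0x47, 0x63, 0xbf, 0x06, 0x8f, 0x63, 0x92, 0x3b]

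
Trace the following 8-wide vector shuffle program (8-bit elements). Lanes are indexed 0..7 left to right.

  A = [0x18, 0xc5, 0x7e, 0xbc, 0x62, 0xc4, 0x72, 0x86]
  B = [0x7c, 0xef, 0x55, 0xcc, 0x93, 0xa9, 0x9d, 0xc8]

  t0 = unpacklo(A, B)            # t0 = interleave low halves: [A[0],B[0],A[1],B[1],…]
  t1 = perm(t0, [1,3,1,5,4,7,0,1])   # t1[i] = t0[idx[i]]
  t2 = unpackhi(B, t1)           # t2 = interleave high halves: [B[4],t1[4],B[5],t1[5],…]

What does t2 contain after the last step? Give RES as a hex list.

  t0: 18 7c c5 ef 7e 55 bc cc
  t1: 7c ef 7c 55 7e cc 18 7c
  t2: 93 7e a9 cc 9d 18 c8 7c

RES = [ 0x93  0x7e  0xa9  0xcc  0x9d  0x18  0xc8  0x7c ]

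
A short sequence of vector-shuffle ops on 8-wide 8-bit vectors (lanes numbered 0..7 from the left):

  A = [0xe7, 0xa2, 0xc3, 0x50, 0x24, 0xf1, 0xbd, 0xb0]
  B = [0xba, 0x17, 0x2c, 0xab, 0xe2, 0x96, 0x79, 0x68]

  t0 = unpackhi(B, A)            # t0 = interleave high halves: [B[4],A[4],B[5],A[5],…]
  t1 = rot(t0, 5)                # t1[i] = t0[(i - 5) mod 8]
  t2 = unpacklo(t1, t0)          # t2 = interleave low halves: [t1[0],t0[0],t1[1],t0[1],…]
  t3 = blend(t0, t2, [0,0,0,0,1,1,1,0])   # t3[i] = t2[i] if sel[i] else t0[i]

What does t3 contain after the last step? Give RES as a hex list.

RES = [ 0xe2  0x24  0x96  0xf1  0xbd  0x96  0x68  0xb0 ]

→ t0 |e2|24|96|f1|79|bd|68|b0|
→ t1 |f1|79|bd|68|b0|e2|24|96|
→ t2 |f1|e2|79|24|bd|96|68|f1|
→ t3 |e2|24|96|f1|bd|96|68|b0|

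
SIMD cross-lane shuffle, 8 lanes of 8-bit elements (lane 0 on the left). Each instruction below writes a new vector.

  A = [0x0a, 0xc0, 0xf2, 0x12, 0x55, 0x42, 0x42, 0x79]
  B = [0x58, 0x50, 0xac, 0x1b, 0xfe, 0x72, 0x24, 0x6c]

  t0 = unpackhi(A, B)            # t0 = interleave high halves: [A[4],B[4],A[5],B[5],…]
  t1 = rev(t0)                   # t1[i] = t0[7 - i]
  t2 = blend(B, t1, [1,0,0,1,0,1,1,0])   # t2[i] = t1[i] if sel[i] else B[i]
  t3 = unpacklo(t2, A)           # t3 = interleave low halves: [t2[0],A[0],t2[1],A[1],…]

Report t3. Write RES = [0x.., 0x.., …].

RES = [ 0x6c  0x0a  0x50  0xc0  0xac  0xf2  0x42  0x12 ]

  t0: 55 fe 42 72 42 24 79 6c
  t1: 6c 79 24 42 72 42 fe 55
  t2: 6c 50 ac 42 fe 42 fe 6c
  t3: 6c 0a 50 c0 ac f2 42 12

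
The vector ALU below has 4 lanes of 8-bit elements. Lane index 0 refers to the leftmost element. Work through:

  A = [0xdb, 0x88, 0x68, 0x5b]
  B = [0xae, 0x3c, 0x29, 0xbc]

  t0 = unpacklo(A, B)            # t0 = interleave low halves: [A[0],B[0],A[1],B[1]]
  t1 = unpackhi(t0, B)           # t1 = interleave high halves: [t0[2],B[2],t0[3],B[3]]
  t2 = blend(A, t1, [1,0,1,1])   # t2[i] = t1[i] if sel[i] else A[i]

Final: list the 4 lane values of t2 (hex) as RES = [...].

  t0: db ae 88 3c
  t1: 88 29 3c bc
  t2: 88 88 3c bc

RES = [0x88, 0x88, 0x3c, 0xbc]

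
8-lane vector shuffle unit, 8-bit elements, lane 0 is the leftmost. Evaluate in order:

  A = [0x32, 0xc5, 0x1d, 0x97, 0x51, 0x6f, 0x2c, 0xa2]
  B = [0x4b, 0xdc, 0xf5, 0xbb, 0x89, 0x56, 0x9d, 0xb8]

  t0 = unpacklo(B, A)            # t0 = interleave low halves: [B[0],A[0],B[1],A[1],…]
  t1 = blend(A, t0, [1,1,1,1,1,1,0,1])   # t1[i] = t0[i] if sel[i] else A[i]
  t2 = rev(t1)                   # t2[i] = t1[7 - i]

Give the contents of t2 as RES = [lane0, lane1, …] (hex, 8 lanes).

→ t0 |4b|32|dc|c5|f5|1d|bb|97|
→ t1 |4b|32|dc|c5|f5|1d|2c|97|
→ t2 |97|2c|1d|f5|c5|dc|32|4b|

RES = [0x97, 0x2c, 0x1d, 0xf5, 0xc5, 0xdc, 0x32, 0x4b]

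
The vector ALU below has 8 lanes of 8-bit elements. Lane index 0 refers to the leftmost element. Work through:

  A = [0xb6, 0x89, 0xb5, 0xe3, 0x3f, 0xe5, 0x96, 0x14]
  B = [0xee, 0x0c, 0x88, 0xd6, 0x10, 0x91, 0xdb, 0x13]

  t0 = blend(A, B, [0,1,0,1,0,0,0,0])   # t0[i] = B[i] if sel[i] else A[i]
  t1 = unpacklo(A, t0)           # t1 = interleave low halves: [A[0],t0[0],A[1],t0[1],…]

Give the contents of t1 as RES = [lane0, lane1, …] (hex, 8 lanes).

  t0: b6 0c b5 d6 3f e5 96 14
  t1: b6 b6 89 0c b5 b5 e3 d6

RES = [ 0xb6  0xb6  0x89  0x0c  0xb5  0xb5  0xe3  0xd6 ]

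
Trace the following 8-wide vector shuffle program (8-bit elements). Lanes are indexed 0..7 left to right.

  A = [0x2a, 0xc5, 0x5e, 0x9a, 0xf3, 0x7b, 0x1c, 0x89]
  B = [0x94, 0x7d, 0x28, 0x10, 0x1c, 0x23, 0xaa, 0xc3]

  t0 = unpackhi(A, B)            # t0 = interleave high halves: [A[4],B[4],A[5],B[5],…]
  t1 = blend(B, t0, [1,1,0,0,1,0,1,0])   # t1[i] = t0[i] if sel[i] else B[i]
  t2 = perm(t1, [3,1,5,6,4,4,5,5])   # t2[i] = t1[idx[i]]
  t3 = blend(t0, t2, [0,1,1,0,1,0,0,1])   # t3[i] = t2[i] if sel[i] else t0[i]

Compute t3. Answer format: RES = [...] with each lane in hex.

t0 = [0xf3, 0x1c, 0x7b, 0x23, 0x1c, 0xaa, 0x89, 0xc3]
t1 = [0xf3, 0x1c, 0x28, 0x10, 0x1c, 0x23, 0x89, 0xc3]
t2 = [0x10, 0x1c, 0x23, 0x89, 0x1c, 0x1c, 0x23, 0x23]
t3 = [0xf3, 0x1c, 0x23, 0x23, 0x1c, 0xaa, 0x89, 0x23]

RES = [0xf3, 0x1c, 0x23, 0x23, 0x1c, 0xaa, 0x89, 0x23]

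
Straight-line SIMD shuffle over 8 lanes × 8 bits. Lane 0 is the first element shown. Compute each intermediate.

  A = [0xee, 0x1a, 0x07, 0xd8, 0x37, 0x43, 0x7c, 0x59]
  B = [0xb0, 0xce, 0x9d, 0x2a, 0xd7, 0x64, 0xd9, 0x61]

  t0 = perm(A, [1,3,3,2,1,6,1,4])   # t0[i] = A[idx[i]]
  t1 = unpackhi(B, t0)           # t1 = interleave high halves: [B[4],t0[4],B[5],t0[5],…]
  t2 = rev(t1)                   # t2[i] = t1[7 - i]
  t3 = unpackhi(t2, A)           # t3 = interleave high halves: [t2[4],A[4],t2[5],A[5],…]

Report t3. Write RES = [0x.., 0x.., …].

RES = [0x7c, 0x37, 0x64, 0x43, 0x1a, 0x7c, 0xd7, 0x59]

→ t0 |1a|d8|d8|07|1a|7c|1a|37|
→ t1 |d7|1a|64|7c|d9|1a|61|37|
→ t2 |37|61|1a|d9|7c|64|1a|d7|
→ t3 |7c|37|64|43|1a|7c|d7|59|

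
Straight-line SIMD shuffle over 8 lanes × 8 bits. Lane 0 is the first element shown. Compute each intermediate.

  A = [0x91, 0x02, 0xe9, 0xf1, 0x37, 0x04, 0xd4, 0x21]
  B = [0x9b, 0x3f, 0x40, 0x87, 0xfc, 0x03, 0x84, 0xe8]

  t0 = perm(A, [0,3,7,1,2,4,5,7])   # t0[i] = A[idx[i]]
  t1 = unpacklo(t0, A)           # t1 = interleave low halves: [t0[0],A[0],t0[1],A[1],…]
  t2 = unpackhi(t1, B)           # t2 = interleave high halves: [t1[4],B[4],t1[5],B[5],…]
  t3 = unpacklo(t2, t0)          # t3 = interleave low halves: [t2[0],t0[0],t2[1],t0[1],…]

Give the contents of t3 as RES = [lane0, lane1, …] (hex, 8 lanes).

t0 = [0x91, 0xf1, 0x21, 0x02, 0xe9, 0x37, 0x04, 0x21]
t1 = [0x91, 0x91, 0xf1, 0x02, 0x21, 0xe9, 0x02, 0xf1]
t2 = [0x21, 0xfc, 0xe9, 0x03, 0x02, 0x84, 0xf1, 0xe8]
t3 = [0x21, 0x91, 0xfc, 0xf1, 0xe9, 0x21, 0x03, 0x02]

RES = [0x21, 0x91, 0xfc, 0xf1, 0xe9, 0x21, 0x03, 0x02]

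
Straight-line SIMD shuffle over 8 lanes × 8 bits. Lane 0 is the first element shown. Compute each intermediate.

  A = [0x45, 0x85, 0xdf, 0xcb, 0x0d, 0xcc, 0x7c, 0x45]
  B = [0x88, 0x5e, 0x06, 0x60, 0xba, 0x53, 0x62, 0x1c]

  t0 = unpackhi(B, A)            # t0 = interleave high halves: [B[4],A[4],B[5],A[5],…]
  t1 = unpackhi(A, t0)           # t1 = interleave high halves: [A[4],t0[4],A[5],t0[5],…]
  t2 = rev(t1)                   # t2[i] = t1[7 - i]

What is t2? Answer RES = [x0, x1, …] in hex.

RES = [0x45, 0x45, 0x1c, 0x7c, 0x7c, 0xcc, 0x62, 0x0d]

t0 = [0xba, 0x0d, 0x53, 0xcc, 0x62, 0x7c, 0x1c, 0x45]
t1 = [0x0d, 0x62, 0xcc, 0x7c, 0x7c, 0x1c, 0x45, 0x45]
t2 = [0x45, 0x45, 0x1c, 0x7c, 0x7c, 0xcc, 0x62, 0x0d]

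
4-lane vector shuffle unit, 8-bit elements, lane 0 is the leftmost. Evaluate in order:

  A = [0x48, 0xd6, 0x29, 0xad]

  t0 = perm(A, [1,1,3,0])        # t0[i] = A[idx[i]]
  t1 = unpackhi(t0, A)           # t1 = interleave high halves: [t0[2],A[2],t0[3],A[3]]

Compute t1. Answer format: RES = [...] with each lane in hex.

→ t0 |d6|d6|ad|48|
→ t1 |ad|29|48|ad|

RES = [ 0xad  0x29  0x48  0xad ]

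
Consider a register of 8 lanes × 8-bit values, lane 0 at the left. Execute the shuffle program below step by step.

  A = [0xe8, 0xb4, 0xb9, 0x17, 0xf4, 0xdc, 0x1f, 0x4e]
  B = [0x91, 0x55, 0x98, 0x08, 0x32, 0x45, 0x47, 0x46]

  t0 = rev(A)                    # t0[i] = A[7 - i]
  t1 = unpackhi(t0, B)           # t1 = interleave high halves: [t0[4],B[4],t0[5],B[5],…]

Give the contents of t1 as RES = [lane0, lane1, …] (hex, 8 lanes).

→ t0 |4e|1f|dc|f4|17|b9|b4|e8|
→ t1 |17|32|b9|45|b4|47|e8|46|

RES = [0x17, 0x32, 0xb9, 0x45, 0xb4, 0x47, 0xe8, 0x46]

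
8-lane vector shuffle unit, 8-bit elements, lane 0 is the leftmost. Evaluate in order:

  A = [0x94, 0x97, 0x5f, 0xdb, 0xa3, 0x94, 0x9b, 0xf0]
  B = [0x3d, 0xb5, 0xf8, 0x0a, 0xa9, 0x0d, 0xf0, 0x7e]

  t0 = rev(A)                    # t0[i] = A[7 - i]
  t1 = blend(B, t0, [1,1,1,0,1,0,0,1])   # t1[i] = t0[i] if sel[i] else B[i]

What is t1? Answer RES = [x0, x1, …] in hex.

RES = [0xf0, 0x9b, 0x94, 0x0a, 0xdb, 0x0d, 0xf0, 0x94]

t0 = [0xf0, 0x9b, 0x94, 0xa3, 0xdb, 0x5f, 0x97, 0x94]
t1 = [0xf0, 0x9b, 0x94, 0x0a, 0xdb, 0x0d, 0xf0, 0x94]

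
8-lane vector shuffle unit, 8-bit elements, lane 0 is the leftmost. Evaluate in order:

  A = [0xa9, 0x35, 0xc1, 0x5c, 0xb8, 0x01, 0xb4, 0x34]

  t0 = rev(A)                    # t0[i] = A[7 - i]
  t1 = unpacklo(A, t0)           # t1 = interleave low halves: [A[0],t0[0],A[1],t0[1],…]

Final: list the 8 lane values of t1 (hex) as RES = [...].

RES = [0xa9, 0x34, 0x35, 0xb4, 0xc1, 0x01, 0x5c, 0xb8]

→ t0 |34|b4|01|b8|5c|c1|35|a9|
→ t1 |a9|34|35|b4|c1|01|5c|b8|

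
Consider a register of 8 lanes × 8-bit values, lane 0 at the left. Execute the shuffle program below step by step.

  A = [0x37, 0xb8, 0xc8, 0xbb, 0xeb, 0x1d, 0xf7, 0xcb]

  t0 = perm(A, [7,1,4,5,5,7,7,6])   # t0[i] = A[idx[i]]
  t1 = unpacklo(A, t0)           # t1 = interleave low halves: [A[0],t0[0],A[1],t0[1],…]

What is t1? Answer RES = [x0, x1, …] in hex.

RES = [ 0x37  0xcb  0xb8  0xb8  0xc8  0xeb  0xbb  0x1d ]

  t0: cb b8 eb 1d 1d cb cb f7
  t1: 37 cb b8 b8 c8 eb bb 1d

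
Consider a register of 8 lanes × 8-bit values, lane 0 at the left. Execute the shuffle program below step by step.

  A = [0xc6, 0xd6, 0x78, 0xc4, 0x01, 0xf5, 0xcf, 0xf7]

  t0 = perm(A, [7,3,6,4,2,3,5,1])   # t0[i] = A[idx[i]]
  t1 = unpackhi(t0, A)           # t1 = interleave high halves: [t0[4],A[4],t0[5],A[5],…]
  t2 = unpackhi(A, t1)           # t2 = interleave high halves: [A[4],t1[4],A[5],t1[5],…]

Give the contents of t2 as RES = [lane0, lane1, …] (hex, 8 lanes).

  t0: f7 c4 cf 01 78 c4 f5 d6
  t1: 78 01 c4 f5 f5 cf d6 f7
  t2: 01 f5 f5 cf cf d6 f7 f7

RES = [0x01, 0xf5, 0xf5, 0xcf, 0xcf, 0xd6, 0xf7, 0xf7]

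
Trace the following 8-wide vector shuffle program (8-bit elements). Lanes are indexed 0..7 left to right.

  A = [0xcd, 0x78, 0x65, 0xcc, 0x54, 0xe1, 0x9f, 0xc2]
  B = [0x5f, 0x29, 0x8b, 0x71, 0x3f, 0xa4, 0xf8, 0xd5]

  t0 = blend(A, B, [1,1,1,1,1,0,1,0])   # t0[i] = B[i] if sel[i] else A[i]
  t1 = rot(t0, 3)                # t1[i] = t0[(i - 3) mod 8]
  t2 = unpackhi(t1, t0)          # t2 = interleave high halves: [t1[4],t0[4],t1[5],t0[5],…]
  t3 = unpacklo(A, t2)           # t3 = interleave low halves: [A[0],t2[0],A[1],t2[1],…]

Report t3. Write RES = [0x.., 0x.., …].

RES = [0xcd, 0x29, 0x78, 0x3f, 0x65, 0x8b, 0xcc, 0xe1]

→ t0 |5f|29|8b|71|3f|e1|f8|c2|
→ t1 |e1|f8|c2|5f|29|8b|71|3f|
→ t2 |29|3f|8b|e1|71|f8|3f|c2|
→ t3 |cd|29|78|3f|65|8b|cc|e1|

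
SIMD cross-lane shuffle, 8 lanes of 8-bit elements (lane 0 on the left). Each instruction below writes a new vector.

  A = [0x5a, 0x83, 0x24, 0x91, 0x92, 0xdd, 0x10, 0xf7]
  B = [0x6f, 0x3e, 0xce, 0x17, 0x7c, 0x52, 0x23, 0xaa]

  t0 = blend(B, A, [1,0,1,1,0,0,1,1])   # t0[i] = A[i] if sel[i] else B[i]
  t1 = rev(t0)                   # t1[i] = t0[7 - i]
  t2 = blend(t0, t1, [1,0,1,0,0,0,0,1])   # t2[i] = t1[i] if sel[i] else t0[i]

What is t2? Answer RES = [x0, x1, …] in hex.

RES = [ 0xf7  0x3e  0x52  0x91  0x7c  0x52  0x10  0x5a ]

→ t0 |5a|3e|24|91|7c|52|10|f7|
→ t1 |f7|10|52|7c|91|24|3e|5a|
→ t2 |f7|3e|52|91|7c|52|10|5a|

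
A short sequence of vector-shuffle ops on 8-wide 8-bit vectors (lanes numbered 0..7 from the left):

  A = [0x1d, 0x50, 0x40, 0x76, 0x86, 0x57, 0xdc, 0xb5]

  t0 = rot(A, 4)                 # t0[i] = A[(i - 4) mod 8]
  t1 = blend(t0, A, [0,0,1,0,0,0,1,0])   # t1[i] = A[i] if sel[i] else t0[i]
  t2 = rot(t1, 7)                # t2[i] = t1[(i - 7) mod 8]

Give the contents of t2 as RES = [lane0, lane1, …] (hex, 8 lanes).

→ t0 |86|57|dc|b5|1d|50|40|76|
→ t1 |86|57|40|b5|1d|50|dc|76|
→ t2 |57|40|b5|1d|50|dc|76|86|

RES = [0x57, 0x40, 0xb5, 0x1d, 0x50, 0xdc, 0x76, 0x86]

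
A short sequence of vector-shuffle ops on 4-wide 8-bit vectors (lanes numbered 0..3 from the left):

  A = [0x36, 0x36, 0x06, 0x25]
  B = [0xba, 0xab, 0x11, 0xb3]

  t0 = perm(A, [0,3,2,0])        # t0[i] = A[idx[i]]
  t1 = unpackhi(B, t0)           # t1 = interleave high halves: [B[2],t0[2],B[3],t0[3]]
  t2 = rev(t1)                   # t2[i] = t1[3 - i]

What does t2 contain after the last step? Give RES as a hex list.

RES = [ 0x36  0xb3  0x06  0x11 ]

→ t0 |36|25|06|36|
→ t1 |11|06|b3|36|
→ t2 |36|b3|06|11|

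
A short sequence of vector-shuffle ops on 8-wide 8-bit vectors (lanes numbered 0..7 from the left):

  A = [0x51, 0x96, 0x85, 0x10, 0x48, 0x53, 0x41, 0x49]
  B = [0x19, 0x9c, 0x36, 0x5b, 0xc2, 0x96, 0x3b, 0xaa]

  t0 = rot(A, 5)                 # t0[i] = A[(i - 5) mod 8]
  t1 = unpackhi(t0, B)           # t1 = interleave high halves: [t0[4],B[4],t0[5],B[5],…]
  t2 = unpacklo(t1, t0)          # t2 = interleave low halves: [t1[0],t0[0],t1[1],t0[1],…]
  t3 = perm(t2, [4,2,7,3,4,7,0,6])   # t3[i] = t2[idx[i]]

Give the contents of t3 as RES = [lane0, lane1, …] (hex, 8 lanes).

t0 = [0x10, 0x48, 0x53, 0x41, 0x49, 0x51, 0x96, 0x85]
t1 = [0x49, 0xc2, 0x51, 0x96, 0x96, 0x3b, 0x85, 0xaa]
t2 = [0x49, 0x10, 0xc2, 0x48, 0x51, 0x53, 0x96, 0x41]
t3 = [0x51, 0xc2, 0x41, 0x48, 0x51, 0x41, 0x49, 0x96]

RES = [0x51, 0xc2, 0x41, 0x48, 0x51, 0x41, 0x49, 0x96]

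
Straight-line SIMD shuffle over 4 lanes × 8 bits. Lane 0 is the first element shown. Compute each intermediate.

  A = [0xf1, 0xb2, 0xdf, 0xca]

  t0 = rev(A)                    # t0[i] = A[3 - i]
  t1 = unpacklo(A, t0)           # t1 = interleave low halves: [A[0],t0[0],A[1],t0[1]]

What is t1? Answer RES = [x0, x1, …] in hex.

  t0: ca df b2 f1
  t1: f1 ca b2 df

RES = [0xf1, 0xca, 0xb2, 0xdf]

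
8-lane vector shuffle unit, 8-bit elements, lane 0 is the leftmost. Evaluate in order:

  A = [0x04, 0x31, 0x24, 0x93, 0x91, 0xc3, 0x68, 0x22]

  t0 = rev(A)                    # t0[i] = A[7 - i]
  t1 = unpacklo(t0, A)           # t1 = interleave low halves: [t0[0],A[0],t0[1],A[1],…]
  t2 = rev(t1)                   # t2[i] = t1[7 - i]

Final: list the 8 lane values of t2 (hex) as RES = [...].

  t0: 22 68 c3 91 93 24 31 04
  t1: 22 04 68 31 c3 24 91 93
  t2: 93 91 24 c3 31 68 04 22

RES = [0x93, 0x91, 0x24, 0xc3, 0x31, 0x68, 0x04, 0x22]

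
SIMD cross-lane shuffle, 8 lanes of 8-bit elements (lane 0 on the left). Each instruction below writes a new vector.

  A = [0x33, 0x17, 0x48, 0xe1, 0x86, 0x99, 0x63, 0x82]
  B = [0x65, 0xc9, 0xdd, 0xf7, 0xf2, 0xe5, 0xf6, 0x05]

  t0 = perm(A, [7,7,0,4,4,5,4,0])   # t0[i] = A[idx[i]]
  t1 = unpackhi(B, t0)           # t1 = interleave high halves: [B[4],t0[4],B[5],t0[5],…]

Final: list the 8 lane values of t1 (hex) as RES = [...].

RES = [0xf2, 0x86, 0xe5, 0x99, 0xf6, 0x86, 0x05, 0x33]

t0 = [0x82, 0x82, 0x33, 0x86, 0x86, 0x99, 0x86, 0x33]
t1 = [0xf2, 0x86, 0xe5, 0x99, 0xf6, 0x86, 0x05, 0x33]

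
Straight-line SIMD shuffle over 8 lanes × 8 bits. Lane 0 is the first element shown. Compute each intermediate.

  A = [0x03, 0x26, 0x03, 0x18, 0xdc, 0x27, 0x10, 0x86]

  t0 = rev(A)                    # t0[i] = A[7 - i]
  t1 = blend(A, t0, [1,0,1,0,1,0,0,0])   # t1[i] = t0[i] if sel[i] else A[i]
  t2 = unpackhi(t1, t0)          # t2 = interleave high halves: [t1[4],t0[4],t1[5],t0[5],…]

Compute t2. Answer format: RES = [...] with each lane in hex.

t0 = [0x86, 0x10, 0x27, 0xdc, 0x18, 0x03, 0x26, 0x03]
t1 = [0x86, 0x26, 0x27, 0x18, 0x18, 0x27, 0x10, 0x86]
t2 = [0x18, 0x18, 0x27, 0x03, 0x10, 0x26, 0x86, 0x03]

RES = [ 0x18  0x18  0x27  0x03  0x10  0x26  0x86  0x03 ]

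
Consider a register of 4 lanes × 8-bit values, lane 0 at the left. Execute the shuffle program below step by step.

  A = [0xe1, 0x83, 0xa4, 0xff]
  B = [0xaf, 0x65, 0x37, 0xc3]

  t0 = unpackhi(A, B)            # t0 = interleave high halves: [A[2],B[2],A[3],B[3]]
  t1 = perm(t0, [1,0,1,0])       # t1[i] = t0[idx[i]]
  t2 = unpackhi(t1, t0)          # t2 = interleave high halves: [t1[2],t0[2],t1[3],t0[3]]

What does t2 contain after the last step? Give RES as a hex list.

RES = [0x37, 0xff, 0xa4, 0xc3]

  t0: a4 37 ff c3
  t1: 37 a4 37 a4
  t2: 37 ff a4 c3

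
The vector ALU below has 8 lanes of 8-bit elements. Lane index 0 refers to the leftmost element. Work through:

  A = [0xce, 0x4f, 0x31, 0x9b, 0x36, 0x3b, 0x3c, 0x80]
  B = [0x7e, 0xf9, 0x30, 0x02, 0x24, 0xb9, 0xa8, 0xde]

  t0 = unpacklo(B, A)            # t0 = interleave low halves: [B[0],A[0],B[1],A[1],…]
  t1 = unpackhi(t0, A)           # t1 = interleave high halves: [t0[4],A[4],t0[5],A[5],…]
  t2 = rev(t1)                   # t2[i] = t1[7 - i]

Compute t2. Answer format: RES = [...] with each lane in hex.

t0 = [0x7e, 0xce, 0xf9, 0x4f, 0x30, 0x31, 0x02, 0x9b]
t1 = [0x30, 0x36, 0x31, 0x3b, 0x02, 0x3c, 0x9b, 0x80]
t2 = [0x80, 0x9b, 0x3c, 0x02, 0x3b, 0x31, 0x36, 0x30]

RES = [0x80, 0x9b, 0x3c, 0x02, 0x3b, 0x31, 0x36, 0x30]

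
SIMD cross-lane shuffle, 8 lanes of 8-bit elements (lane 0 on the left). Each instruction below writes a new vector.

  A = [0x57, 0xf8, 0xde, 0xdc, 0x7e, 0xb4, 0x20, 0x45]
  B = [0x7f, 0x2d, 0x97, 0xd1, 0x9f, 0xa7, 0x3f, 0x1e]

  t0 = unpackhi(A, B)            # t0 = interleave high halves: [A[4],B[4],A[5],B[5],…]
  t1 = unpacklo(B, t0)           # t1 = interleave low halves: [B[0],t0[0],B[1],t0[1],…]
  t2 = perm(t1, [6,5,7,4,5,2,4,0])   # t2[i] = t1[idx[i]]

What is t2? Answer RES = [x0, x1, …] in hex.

RES = [0xd1, 0xb4, 0xa7, 0x97, 0xb4, 0x2d, 0x97, 0x7f]

  t0: 7e 9f b4 a7 20 3f 45 1e
  t1: 7f 7e 2d 9f 97 b4 d1 a7
  t2: d1 b4 a7 97 b4 2d 97 7f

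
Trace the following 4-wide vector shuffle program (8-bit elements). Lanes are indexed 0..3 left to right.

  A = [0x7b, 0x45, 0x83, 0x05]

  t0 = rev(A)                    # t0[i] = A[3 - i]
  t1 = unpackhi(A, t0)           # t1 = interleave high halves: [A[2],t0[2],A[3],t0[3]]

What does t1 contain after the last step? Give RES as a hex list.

  t0: 05 83 45 7b
  t1: 83 45 05 7b

RES = [0x83, 0x45, 0x05, 0x7b]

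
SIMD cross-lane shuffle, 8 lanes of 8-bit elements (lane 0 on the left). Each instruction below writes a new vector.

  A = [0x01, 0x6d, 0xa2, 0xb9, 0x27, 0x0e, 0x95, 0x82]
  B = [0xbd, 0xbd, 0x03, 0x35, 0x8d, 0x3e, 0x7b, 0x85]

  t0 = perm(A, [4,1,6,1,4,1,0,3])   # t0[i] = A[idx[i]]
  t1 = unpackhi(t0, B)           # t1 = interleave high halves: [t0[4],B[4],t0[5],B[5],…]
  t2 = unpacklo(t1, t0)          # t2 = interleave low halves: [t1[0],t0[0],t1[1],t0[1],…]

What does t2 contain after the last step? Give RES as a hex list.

RES = [0x27, 0x27, 0x8d, 0x6d, 0x6d, 0x95, 0x3e, 0x6d]

  t0: 27 6d 95 6d 27 6d 01 b9
  t1: 27 8d 6d 3e 01 7b b9 85
  t2: 27 27 8d 6d 6d 95 3e 6d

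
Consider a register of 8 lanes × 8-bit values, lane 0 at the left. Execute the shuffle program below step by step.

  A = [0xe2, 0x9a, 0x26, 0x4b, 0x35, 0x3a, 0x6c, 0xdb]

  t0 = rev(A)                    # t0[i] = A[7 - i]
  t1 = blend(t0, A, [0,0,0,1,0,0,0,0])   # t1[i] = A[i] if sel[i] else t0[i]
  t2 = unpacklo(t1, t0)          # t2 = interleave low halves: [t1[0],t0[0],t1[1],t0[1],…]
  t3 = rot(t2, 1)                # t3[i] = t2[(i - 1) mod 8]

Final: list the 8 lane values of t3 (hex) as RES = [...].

RES = [ 0x35  0xdb  0xdb  0x6c  0x6c  0x3a  0x3a  0x4b ]

t0 = [0xdb, 0x6c, 0x3a, 0x35, 0x4b, 0x26, 0x9a, 0xe2]
t1 = [0xdb, 0x6c, 0x3a, 0x4b, 0x4b, 0x26, 0x9a, 0xe2]
t2 = [0xdb, 0xdb, 0x6c, 0x6c, 0x3a, 0x3a, 0x4b, 0x35]
t3 = [0x35, 0xdb, 0xdb, 0x6c, 0x6c, 0x3a, 0x3a, 0x4b]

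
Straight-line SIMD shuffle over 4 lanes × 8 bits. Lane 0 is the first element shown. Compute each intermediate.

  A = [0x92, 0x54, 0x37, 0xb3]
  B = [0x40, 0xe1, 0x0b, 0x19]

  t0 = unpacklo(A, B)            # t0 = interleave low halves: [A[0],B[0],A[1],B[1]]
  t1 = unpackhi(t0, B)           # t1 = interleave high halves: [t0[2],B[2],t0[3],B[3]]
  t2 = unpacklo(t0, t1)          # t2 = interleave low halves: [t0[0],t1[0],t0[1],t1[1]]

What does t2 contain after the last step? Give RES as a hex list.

→ t0 |92|40|54|e1|
→ t1 |54|0b|e1|19|
→ t2 |92|54|40|0b|

RES = [ 0x92  0x54  0x40  0x0b ]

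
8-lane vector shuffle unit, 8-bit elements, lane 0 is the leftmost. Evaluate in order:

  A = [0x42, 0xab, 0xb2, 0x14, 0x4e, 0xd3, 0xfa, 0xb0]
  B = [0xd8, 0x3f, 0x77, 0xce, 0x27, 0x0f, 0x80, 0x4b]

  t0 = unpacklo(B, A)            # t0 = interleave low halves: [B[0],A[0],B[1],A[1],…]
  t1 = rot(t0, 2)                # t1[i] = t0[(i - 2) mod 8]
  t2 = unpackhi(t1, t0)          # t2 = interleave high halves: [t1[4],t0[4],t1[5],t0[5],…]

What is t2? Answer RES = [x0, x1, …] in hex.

  t0: d8 42 3f ab 77 b2 ce 14
  t1: ce 14 d8 42 3f ab 77 b2
  t2: 3f 77 ab b2 77 ce b2 14

RES = [ 0x3f  0x77  0xab  0xb2  0x77  0xce  0xb2  0x14 ]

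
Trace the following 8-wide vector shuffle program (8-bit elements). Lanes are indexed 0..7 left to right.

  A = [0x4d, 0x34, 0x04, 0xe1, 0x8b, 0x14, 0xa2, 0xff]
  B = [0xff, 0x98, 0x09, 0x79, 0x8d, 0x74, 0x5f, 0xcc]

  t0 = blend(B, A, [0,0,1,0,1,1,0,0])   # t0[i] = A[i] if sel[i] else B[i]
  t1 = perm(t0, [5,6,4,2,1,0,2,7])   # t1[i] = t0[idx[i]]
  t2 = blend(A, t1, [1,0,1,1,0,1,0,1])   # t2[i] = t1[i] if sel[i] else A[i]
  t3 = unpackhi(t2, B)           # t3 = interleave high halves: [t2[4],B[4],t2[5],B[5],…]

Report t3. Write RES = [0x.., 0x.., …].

  t0: ff 98 04 79 8b 14 5f cc
  t1: 14 5f 8b 04 98 ff 04 cc
  t2: 14 34 8b 04 8b ff a2 cc
  t3: 8b 8d ff 74 a2 5f cc cc

RES = [0x8b, 0x8d, 0xff, 0x74, 0xa2, 0x5f, 0xcc, 0xcc]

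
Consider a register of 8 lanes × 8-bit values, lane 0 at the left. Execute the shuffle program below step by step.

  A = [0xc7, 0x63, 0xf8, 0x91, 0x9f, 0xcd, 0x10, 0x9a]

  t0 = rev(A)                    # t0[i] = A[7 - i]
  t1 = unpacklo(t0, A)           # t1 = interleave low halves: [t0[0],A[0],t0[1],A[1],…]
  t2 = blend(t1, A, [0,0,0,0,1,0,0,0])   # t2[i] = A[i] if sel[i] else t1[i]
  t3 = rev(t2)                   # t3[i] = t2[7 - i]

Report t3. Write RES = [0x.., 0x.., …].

  t0: 9a 10 cd 9f 91 f8 63 c7
  t1: 9a c7 10 63 cd f8 9f 91
  t2: 9a c7 10 63 9f f8 9f 91
  t3: 91 9f f8 9f 63 10 c7 9a

RES = [ 0x91  0x9f  0xf8  0x9f  0x63  0x10  0xc7  0x9a ]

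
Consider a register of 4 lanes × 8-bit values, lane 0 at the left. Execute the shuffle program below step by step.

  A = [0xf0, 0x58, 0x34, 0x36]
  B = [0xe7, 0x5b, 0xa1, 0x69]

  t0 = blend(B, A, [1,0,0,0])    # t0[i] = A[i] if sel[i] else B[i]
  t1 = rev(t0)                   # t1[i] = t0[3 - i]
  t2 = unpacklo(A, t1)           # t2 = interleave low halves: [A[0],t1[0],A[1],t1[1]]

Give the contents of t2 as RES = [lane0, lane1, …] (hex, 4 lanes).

→ t0 |f0|5b|a1|69|
→ t1 |69|a1|5b|f0|
→ t2 |f0|69|58|a1|

RES = [0xf0, 0x69, 0x58, 0xa1]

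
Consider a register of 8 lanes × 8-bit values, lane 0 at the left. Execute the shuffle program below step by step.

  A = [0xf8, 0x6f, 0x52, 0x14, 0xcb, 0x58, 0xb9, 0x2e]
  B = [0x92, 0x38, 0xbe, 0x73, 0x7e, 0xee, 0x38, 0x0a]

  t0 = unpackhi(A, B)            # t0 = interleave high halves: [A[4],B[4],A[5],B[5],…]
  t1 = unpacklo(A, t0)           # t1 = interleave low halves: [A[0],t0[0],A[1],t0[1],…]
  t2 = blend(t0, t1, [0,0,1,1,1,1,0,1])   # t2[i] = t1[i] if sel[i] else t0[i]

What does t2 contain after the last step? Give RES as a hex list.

RES = [ 0xcb  0x7e  0x6f  0x7e  0x52  0x58  0x2e  0xee ]

→ t0 |cb|7e|58|ee|b9|38|2e|0a|
→ t1 |f8|cb|6f|7e|52|58|14|ee|
→ t2 |cb|7e|6f|7e|52|58|2e|ee|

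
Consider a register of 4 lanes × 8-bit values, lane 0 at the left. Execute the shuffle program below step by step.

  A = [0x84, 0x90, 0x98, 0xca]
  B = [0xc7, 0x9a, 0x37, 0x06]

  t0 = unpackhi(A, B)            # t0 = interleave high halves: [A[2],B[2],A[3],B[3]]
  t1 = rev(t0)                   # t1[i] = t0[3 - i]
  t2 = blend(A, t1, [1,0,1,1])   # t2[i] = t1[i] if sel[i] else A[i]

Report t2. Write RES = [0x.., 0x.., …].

RES = [0x06, 0x90, 0x37, 0x98]

  t0: 98 37 ca 06
  t1: 06 ca 37 98
  t2: 06 90 37 98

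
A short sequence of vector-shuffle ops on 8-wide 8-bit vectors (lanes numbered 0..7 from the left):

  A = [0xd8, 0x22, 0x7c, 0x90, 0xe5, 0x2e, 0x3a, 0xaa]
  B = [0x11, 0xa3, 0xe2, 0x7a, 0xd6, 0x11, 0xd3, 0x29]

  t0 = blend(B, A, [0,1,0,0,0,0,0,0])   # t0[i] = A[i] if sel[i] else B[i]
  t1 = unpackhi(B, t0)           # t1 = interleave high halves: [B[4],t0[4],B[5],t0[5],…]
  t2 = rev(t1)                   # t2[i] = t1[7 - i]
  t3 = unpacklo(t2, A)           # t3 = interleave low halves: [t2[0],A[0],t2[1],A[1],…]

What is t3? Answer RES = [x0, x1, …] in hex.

RES = [ 0x29  0xd8  0x29  0x22  0xd3  0x7c  0xd3  0x90 ]

→ t0 |11|22|e2|7a|d6|11|d3|29|
→ t1 |d6|d6|11|11|d3|d3|29|29|
→ t2 |29|29|d3|d3|11|11|d6|d6|
→ t3 |29|d8|29|22|d3|7c|d3|90|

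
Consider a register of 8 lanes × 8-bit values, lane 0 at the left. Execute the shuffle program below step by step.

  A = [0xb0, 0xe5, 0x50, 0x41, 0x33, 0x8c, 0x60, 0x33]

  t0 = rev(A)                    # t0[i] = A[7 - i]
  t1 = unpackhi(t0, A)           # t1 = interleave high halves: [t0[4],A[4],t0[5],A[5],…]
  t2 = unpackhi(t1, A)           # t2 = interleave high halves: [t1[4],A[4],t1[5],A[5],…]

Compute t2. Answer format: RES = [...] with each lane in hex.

  t0: 33 60 8c 33 41 50 e5 b0
  t1: 41 33 50 8c e5 60 b0 33
  t2: e5 33 60 8c b0 60 33 33

RES = [ 0xe5  0x33  0x60  0x8c  0xb0  0x60  0x33  0x33 ]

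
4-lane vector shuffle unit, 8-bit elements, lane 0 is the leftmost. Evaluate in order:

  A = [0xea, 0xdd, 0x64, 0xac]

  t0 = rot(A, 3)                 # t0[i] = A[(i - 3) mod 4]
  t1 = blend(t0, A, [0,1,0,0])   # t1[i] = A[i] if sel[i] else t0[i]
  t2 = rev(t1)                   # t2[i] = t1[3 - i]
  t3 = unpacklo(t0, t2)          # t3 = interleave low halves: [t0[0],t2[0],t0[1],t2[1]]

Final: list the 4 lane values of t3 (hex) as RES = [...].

→ t0 |dd|64|ac|ea|
→ t1 |dd|dd|ac|ea|
→ t2 |ea|ac|dd|dd|
→ t3 |dd|ea|64|ac|

RES = [ 0xdd  0xea  0x64  0xac ]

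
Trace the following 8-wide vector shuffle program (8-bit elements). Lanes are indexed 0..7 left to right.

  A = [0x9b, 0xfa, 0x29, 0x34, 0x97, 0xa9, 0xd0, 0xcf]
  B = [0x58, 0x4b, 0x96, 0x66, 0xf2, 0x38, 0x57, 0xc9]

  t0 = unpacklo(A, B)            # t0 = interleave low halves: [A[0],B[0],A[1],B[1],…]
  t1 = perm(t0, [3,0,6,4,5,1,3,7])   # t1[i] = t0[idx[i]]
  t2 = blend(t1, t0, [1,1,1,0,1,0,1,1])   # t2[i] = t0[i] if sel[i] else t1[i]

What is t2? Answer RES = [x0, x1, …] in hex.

RES = [ 0x9b  0x58  0xfa  0x29  0x29  0x58  0x34  0x66 ]

t0 = [0x9b, 0x58, 0xfa, 0x4b, 0x29, 0x96, 0x34, 0x66]
t1 = [0x4b, 0x9b, 0x34, 0x29, 0x96, 0x58, 0x4b, 0x66]
t2 = [0x9b, 0x58, 0xfa, 0x29, 0x29, 0x58, 0x34, 0x66]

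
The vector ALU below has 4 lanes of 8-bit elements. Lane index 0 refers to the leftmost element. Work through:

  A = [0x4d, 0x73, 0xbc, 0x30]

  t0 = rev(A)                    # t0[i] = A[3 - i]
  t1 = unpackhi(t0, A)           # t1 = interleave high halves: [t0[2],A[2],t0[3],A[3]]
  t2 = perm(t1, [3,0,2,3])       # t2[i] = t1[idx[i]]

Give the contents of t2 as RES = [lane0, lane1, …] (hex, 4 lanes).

RES = [0x30, 0x73, 0x4d, 0x30]

→ t0 |30|bc|73|4d|
→ t1 |73|bc|4d|30|
→ t2 |30|73|4d|30|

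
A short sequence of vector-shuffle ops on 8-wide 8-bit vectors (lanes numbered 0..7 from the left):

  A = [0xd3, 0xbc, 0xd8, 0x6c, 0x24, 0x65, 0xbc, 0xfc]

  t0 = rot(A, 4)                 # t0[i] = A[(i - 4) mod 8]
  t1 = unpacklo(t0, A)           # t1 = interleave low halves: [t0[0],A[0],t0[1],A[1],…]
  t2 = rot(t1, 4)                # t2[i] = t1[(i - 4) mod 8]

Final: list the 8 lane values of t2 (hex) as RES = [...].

t0 = [0x24, 0x65, 0xbc, 0xfc, 0xd3, 0xbc, 0xd8, 0x6c]
t1 = [0x24, 0xd3, 0x65, 0xbc, 0xbc, 0xd8, 0xfc, 0x6c]
t2 = [0xbc, 0xd8, 0xfc, 0x6c, 0x24, 0xd3, 0x65, 0xbc]

RES = [0xbc, 0xd8, 0xfc, 0x6c, 0x24, 0xd3, 0x65, 0xbc]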